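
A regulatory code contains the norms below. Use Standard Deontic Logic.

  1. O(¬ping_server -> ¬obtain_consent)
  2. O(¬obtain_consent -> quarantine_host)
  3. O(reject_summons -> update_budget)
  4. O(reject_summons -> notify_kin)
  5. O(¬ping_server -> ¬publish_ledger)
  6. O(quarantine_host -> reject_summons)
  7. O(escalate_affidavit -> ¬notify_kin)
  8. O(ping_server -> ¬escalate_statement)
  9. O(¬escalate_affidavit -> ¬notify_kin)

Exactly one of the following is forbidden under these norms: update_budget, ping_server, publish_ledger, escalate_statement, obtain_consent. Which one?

escalate_statement

Premises 7 and 9 are O(escalate_affidavit -> ¬notify_kin) and O(¬escalate_affidavit -> ¬notify_kin); every ideal world satisfies escalate_affidavit or ¬escalate_affidavit, so in either case ¬notify_kin holds — hence O(¬notify_kin).
Premise 4 is O(reject_summons -> notify_kin); contrapositively O(¬notify_kin -> ¬reject_summons). Since O(¬notify_kin) holds, K gives O(¬reject_summons).
The contrapositive of premise 6 (O(quarantine_host -> reject_summons)) is O(¬reject_summons -> ¬quarantine_host), and O(¬reject_summons) is already established, so O(¬quarantine_host).
Premise 2 is O(¬obtain_consent -> quarantine_host); contrapositively O(¬quarantine_host -> obtain_consent). Since O(¬quarantine_host) holds, K gives O(obtain_consent).
Premise 1 is O(¬ping_server -> ¬obtain_consent); contrapositively O(obtain_consent -> ping_server). Since O(obtain_consent) holds, K gives O(ping_server).
Applying K to premise 8 (O(ping_server -> ¬escalate_statement)) and O(ping_server) yields O(¬escalate_statement).
So O(¬escalate_statement) holds, i.e. escalate_statement is forbidden. None of the other listed options is forbidden under the premises.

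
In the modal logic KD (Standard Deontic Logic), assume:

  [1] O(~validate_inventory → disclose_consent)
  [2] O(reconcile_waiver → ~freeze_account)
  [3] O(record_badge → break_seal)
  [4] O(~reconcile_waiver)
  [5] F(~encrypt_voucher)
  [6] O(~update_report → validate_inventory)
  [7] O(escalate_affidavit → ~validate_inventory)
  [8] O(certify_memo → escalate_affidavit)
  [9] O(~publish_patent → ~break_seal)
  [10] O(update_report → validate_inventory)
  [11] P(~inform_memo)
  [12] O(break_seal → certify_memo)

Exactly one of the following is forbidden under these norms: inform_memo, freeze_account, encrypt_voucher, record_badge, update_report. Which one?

record_badge

Premises 6 and 10 cover both cases: O(~update_report → validate_inventory) and O(update_report → validate_inventory). Since ~update_report ∨ update_report is a tautology, O(validate_inventory) follows.
Premise 7, O(escalate_affidavit → ~validate_inventory), contraposes to O(validate_inventory → ~escalate_affidavit); with O(validate_inventory) we get O(~escalate_affidavit).
Premise 8 is O(certify_memo → escalate_affidavit); contrapositively O(~escalate_affidavit → ~certify_memo). Since O(~escalate_affidavit) holds, K gives O(~certify_memo).
Premise 12 is O(break_seal → certify_memo); contrapositively O(~certify_memo → ~break_seal). Since O(~certify_memo) holds, K gives O(~break_seal).
Premise 3, O(record_badge → break_seal), contraposes to O(~break_seal → ~record_badge); with O(~break_seal) we get O(~record_badge).
So O(~record_badge) holds, i.e. record_badge is forbidden. None of the other listed options is forbidden under the premises.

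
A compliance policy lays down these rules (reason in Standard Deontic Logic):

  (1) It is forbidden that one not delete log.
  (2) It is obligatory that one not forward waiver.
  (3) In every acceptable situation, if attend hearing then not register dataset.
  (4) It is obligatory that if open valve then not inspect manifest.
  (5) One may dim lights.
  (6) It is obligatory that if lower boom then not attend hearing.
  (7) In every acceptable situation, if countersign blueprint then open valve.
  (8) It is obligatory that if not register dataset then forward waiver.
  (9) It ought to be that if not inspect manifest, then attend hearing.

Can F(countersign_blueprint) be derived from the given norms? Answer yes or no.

Yes

Premise 2 gives O(¬forward_waiver).
The contrapositive of premise 8 (O(¬register_dataset → forward_waiver)) is O(¬forward_waiver → register_dataset), and O(¬forward_waiver) is already established, so O(register_dataset).
Premise 3 is O(attend_hearing → ¬register_dataset); contrapositively O(register_dataset → ¬attend_hearing). Since O(register_dataset) holds, K gives O(¬attend_hearing).
The contrapositive of premise 9 (O(¬inspect_manifest → attend_hearing)) is O(¬attend_hearing → inspect_manifest), and O(¬attend_hearing) is already established, so O(inspect_manifest).
Premise 4, O(open_valve → ¬inspect_manifest), contraposes to O(inspect_manifest → ¬open_valve); with O(inspect_manifest) we get O(¬open_valve).
The contrapositive of premise 7 (O(countersign_blueprint → open_valve)) is O(¬open_valve → ¬countersign_blueprint), and O(¬open_valve) is already established, so O(¬countersign_blueprint).
Premises 1, 5, 6 do not contribute to this derivation.
So O(¬countersign_blueprint) holds, i.e. F(countersign_blueprint). The claim follows.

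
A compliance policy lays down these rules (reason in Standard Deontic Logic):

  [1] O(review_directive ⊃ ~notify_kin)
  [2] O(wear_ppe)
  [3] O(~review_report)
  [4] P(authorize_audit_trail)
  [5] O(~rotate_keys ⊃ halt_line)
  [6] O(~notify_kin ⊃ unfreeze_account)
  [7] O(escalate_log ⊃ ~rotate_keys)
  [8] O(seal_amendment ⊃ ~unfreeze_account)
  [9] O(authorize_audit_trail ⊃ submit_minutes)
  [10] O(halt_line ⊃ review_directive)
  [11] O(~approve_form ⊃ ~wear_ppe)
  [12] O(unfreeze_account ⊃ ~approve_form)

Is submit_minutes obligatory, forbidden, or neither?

Neither

Premise 9 is O(authorize_audit_trail ⊃ submit_minutes), but O(authorize_audit_trail) is not derivable from the premises (the permission P(authorize_audit_trail) asserts only ~O(~authorize_audit_trail), not O(authorize_audit_trail)), so it does not yield O(submit_minutes).
No premise or chain of K-axiom applications forces O(submit_minutes), and none forces O(~submit_minutes). So submit_minutes is neither obligatory nor forbidden under these norms.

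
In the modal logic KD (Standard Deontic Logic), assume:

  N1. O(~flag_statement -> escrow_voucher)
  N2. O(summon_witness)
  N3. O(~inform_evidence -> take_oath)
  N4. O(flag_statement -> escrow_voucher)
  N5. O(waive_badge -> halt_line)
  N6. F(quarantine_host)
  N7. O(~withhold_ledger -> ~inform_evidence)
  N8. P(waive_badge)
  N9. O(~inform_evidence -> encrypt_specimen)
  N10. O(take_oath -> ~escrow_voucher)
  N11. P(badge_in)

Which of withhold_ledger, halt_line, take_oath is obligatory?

By case analysis on ~flag_statement: premise 1 gives O(~flag_statement -> escrow_voucher) and premise 4 gives O(flag_statement -> escrow_voucher), so O(escrow_voucher) either way.
Premise 10 is O(take_oath -> ~escrow_voucher); contrapositively O(escrow_voucher -> ~take_oath). Since O(escrow_voucher) holds, K gives O(~take_oath).
The contrapositive of premise 3 (O(~inform_evidence -> take_oath)) is O(~take_oath -> inform_evidence), and O(~take_oath) is already established, so O(inform_evidence).
Premise 7, O(~withhold_ledger -> ~inform_evidence), contraposes to O(inform_evidence -> withhold_ledger); with O(inform_evidence) we get O(withhold_ledger).
So O(withhold_ledger) holds — withhold_ledger is obligatory. None of the other listed options is made obligatory by any chain of premises.

withhold_ledger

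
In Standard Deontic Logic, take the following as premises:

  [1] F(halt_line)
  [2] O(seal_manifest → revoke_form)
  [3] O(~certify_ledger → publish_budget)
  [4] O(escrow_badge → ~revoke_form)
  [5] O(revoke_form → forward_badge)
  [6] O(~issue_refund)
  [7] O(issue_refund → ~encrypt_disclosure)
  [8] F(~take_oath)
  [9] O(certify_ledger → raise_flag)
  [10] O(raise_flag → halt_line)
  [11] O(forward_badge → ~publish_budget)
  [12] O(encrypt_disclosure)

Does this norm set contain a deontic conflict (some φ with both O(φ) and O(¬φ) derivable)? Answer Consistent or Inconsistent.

Consistent

Premise 7 is O(issue_refund → ~encrypt_disclosure), but O(issue_refund) is not derivable from the premises, so it does not yield O(~encrypt_disclosure).
So O(~encrypt_disclosure) is not derivable, and the apparent clash with O(encrypt_disclosure) does not arise.
A world satisfying every obligation exists (e.g. certify_ledger=false, encrypt_disclosure=true, escrow_badge=false, forward_badge=false, halt_line=false, issue_refund=false, publish_budget=true, raise_flag=false, revoke_form=false, seal_manifest=false, take_oath=true); no atom is both obligatory and forbidden, so the set is consistent.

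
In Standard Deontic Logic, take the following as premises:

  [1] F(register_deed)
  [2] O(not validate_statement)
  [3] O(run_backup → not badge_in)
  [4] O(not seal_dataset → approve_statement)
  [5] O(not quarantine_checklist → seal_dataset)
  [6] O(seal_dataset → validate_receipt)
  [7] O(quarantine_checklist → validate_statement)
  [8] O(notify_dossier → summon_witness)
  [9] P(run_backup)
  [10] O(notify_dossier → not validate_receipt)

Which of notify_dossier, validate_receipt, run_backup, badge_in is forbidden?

notify_dossier

Premise 2 states O(not validate_statement) outright.
The contrapositive of premise 7 (O(quarantine_checklist → validate_statement)) is O(not validate_statement → not quarantine_checklist), and O(not validate_statement) is already established, so O(not quarantine_checklist).
Premise 5 is O(not quarantine_checklist → seal_dataset); since O(not quarantine_checklist), deontic closure gives O(seal_dataset).
From O(seal_dataset) and premise 6, O(seal_dataset → validate_receipt), we obtain O(validate_receipt).
Premise 10, O(notify_dossier → not validate_receipt), contraposes to O(validate_receipt → not notify_dossier); with O(validate_receipt) we get O(not notify_dossier).
So O(not notify_dossier) holds, i.e. notify_dossier is forbidden. None of the other listed options is forbidden under the premises.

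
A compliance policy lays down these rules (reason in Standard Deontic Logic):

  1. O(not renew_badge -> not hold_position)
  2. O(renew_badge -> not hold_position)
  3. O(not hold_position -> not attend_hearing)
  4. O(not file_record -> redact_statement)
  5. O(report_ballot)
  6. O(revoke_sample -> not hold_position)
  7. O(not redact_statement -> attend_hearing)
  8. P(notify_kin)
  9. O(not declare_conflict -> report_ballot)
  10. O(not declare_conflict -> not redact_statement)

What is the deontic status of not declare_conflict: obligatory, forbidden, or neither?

By case analysis on renew_badge: premise 2 gives O(renew_badge -> not hold_position) and premise 1 gives O(not renew_badge -> not hold_position), so O(not hold_position) either way.
Premise 3 is O(not hold_position -> not attend_hearing); since O(not hold_position), deontic closure gives O(not attend_hearing).
The contrapositive of premise 7 (O(not redact_statement -> attend_hearing)) is O(not attend_hearing -> redact_statement), and O(not attend_hearing) is already established, so O(redact_statement).
Premise 10, O(not declare_conflict -> not redact_statement), contraposes to O(redact_statement -> declare_conflict); with O(redact_statement) we get O(declare_conflict).
Premises 4, 5, 6, 8, 9 do not contribute to this derivation.
Thus O(declare_conflict), which is F(not declare_conflict): not declare_conflict is forbidden.

Forbidden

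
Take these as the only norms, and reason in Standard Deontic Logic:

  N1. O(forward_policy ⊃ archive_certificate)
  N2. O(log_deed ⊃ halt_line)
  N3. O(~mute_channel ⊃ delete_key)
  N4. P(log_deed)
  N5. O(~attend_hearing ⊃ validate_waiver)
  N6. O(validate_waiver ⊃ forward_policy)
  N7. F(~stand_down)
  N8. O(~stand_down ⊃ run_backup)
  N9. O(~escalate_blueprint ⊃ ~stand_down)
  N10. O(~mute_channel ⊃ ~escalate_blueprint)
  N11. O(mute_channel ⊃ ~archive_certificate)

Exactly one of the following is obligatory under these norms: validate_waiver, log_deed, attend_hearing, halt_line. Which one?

Premise 7 is F(~stand_down), i.e. O(stand_down).
The contrapositive of premise 9 (O(~escalate_blueprint ⊃ ~stand_down)) is O(stand_down ⊃ escalate_blueprint), and O(stand_down) is already established, so O(escalate_blueprint).
Premise 10, O(~mute_channel ⊃ ~escalate_blueprint), contraposes to O(escalate_blueprint ⊃ mute_channel); with O(escalate_blueprint) we get O(mute_channel).
From O(mute_channel) and premise 11, O(mute_channel ⊃ ~archive_certificate), we obtain O(~archive_certificate).
Premise 1, O(forward_policy ⊃ archive_certificate), contraposes to O(~archive_certificate ⊃ ~forward_policy); with O(~archive_certificate) we get O(~forward_policy).
The contrapositive of premise 6 (O(validate_waiver ⊃ forward_policy)) is O(~forward_policy ⊃ ~validate_waiver), and O(~forward_policy) is already established, so O(~validate_waiver).
The contrapositive of premise 5 (O(~attend_hearing ⊃ validate_waiver)) is O(~validate_waiver ⊃ attend_hearing), and O(~validate_waiver) is already established, so O(attend_hearing).
So O(attend_hearing) holds — attend_hearing is obligatory. None of the other listed options is made obligatory by any chain of premises.

attend_hearing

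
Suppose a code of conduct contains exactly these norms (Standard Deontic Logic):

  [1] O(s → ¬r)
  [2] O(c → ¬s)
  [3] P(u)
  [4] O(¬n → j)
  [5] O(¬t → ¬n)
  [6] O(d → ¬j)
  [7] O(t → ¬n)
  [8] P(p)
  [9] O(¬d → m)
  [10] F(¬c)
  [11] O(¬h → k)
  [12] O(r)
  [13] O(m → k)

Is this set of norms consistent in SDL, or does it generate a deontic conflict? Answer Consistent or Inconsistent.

Premise 1 is O(s → ¬r), but O(s) is not derivable from the premises, so it does not yield O(¬r).
So O(¬r) is not derivable, and the apparent clash with O(r) does not arise.
A world satisfying every obligation exists (e.g. c=true, d=false, h=false, j=true, k=true, m=true, n=false, p=false, r=true, s=false, t=false, u=false); no atom is both obligatory and forbidden, so the set is consistent.

Consistent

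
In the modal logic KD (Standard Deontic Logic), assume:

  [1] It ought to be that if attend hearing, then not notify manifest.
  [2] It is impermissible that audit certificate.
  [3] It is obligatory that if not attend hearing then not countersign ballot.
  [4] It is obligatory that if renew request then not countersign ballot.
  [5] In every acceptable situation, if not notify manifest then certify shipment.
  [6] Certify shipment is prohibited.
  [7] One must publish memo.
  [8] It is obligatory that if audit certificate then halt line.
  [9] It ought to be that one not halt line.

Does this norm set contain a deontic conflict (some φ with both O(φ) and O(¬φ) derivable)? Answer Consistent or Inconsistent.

Premise 8 is O(audit_certificate → halt_line), but O(audit_certificate) is not derivable from the premises, so it does not yield O(halt_line).
So O(halt_line) is not derivable, and the apparent clash with O(¬halt_line) does not arise.
A world satisfying every obligation exists (e.g. attend_hearing=false, audit_certificate=false, certify_shipment=false, countersign_ballot=false, halt_line=false, notify_manifest=true, publish_memo=true, renew_request=false); no atom is both obligatory and forbidden, so the set is consistent.

Consistent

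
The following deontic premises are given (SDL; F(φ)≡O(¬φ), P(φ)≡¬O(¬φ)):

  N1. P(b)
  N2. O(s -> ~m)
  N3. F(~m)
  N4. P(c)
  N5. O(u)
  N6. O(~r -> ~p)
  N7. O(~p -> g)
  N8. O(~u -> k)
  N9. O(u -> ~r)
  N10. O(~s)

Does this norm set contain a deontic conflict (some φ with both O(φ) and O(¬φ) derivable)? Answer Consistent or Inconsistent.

Consistent

Premise 2 is O(s -> ~m), but O(s) is not derivable from the premises, so it does not yield O(~m).
So O(~m) is not derivable, and the apparent clash with O(m) does not arise.
A world satisfying every obligation exists (e.g. b=false, c=false, g=true, k=false, m=true, p=false, r=false, s=false, u=true); no atom is both obligatory and forbidden, so the set is consistent.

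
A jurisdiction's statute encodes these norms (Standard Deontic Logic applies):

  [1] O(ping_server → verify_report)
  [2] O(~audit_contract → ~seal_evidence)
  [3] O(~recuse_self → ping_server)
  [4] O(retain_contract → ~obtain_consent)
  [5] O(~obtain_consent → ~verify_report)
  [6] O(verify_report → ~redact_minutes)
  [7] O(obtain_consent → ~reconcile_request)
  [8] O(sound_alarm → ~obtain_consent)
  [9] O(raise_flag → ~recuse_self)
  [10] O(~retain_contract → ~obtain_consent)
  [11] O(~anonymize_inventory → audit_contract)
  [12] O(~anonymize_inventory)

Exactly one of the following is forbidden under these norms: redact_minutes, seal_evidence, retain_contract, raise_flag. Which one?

raise_flag

Premises 4 and 10 cover both cases: O(retain_contract → ~obtain_consent) and O(~retain_contract → ~obtain_consent). Since retain_contract ∨ ~retain_contract is a tautology, O(~obtain_consent) follows.
Premise 5 is O(~obtain_consent → ~verify_report); since O(~obtain_consent), deontic closure gives O(~verify_report).
Premise 1, O(ping_server → verify_report), contraposes to O(~verify_report → ~ping_server); with O(~verify_report) we get O(~ping_server).
Premise 3, O(~recuse_self → ping_server), contraposes to O(~ping_server → recuse_self); with O(~ping_server) we get O(recuse_self).
The contrapositive of premise 9 (O(raise_flag → ~recuse_self)) is O(recuse_self → ~raise_flag), and O(recuse_self) is already established, so O(~raise_flag).
So O(~raise_flag) holds, i.e. raise_flag is forbidden. None of the other listed options is forbidden under the premises.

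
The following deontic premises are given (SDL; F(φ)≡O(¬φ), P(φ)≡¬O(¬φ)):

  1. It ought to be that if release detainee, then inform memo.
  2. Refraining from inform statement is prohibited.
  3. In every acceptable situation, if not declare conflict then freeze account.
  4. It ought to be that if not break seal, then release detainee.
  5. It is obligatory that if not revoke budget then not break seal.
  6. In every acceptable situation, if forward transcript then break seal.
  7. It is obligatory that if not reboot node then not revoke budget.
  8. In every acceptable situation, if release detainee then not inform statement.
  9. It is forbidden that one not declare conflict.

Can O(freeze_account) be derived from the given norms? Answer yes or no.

No

Premise 3 is O(¬declare_conflict → freeze_account), but O(¬declare_conflict) is not derivable from the premises, so it does not yield O(freeze_account).
No other premise forces O(freeze_account). An ideal world satisfying every premise can still have freeze_account false, so O(freeze_account) is not derivable.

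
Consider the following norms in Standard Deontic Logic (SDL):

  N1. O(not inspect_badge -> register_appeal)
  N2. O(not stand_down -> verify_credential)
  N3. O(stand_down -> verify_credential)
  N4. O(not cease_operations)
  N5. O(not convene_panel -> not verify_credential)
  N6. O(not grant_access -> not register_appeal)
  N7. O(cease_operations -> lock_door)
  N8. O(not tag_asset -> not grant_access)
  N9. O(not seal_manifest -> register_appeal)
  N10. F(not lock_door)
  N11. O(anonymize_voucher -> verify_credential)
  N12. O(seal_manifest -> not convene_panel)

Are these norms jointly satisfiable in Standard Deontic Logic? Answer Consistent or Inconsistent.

Consistent

Premise 7 is O(cease_operations -> lock_door); even if O(lock_door) held, inferring O(cease_operations) would be affirming the consequent — invalid.
So O(cease_operations) is not derivable, and the apparent clash with O(not cease_operations) does not arise.
A world satisfying every obligation exists (e.g. anonymize_voucher=false, cease_operations=false, convene_panel=true, grant_access=true, inspect_badge=false, lock_door=true, register_appeal=true, seal_manifest=false, stand_down=false, tag_asset=true, verify_credential=true); no atom is both obligatory and forbidden, so the set is consistent.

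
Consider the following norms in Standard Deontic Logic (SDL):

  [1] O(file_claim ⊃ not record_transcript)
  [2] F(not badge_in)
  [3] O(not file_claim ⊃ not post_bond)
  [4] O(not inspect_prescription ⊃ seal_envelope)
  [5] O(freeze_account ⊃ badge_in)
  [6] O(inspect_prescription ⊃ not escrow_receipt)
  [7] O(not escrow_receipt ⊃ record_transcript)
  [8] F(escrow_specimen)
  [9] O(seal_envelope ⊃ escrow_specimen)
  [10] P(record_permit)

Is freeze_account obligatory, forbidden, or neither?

Premise 5 is O(freeze_account ⊃ badge_in); even if O(badge_in) held, inferring O(freeze_account) would be affirming the consequent — invalid.
No premise or chain of K-axiom applications forces O(freeze_account), and none forces O(not freeze_account). So freeze_account is neither obligatory nor forbidden under these norms.

Neither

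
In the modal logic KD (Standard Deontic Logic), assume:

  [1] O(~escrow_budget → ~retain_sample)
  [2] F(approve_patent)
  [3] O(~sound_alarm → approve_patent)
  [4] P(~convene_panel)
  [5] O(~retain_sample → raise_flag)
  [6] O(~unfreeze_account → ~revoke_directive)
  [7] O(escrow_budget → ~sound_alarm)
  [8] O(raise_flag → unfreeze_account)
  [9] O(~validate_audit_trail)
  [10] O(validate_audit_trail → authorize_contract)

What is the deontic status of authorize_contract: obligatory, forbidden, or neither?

Neither

Premise 10 is O(validate_audit_trail → authorize_contract), but O(validate_audit_trail) is not derivable from the premises, so it does not yield O(authorize_contract).
No premise or chain of K-axiom applications forces O(authorize_contract), and none forces O(~authorize_contract). So authorize_contract is neither obligatory nor forbidden under these norms.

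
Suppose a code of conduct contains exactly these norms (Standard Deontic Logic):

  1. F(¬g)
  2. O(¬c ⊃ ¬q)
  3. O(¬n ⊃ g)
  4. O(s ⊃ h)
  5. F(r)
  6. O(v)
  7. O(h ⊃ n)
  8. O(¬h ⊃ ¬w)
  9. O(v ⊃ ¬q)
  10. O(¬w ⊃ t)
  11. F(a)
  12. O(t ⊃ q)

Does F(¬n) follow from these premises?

Yes

Premise 6 gives O(v).
Applying K to premise 9 (O(v ⊃ ¬q)) and O(v) yields O(¬q).
Premise 12, O(t ⊃ q), contraposes to O(¬q ⊃ ¬t); with O(¬q) we get O(¬t).
The contrapositive of premise 10 (O(¬w ⊃ t)) is O(¬t ⊃ w), and O(¬t) is already established, so O(w).
The contrapositive of premise 8 (O(¬h ⊃ ¬w)) is O(w ⊃ h), and O(w) is already established, so O(h).
From O(h) and premise 7, O(h ⊃ n), we obtain O(n).
Premises 1, 2, 3, 4, 5, 11 do not contribute to this derivation.
So O(n) holds, i.e. F(¬n). The claim follows.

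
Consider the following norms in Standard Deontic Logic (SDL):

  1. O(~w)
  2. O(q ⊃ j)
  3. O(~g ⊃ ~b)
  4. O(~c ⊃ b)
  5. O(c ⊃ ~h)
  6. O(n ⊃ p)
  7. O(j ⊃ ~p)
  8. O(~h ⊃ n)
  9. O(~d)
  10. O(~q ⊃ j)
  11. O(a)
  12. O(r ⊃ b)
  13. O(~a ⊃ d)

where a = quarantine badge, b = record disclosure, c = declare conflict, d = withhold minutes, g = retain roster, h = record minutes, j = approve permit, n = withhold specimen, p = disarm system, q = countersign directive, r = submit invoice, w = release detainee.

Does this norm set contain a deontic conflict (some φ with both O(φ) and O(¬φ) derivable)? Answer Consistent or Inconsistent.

Premise 13 is O(~a ⊃ d), but O(~a) is not derivable from the premises, so it does not yield O(d).
So O(d) is not derivable, and the apparent clash with O(~d) does not arise.
A world satisfying every obligation exists (e.g. a=true, b=true, c=false, d=false, g=true, h=true, j=true, n=false, p=false, q=false, r=false, w=false); no atom is both obligatory and forbidden, so the set is consistent.

Consistent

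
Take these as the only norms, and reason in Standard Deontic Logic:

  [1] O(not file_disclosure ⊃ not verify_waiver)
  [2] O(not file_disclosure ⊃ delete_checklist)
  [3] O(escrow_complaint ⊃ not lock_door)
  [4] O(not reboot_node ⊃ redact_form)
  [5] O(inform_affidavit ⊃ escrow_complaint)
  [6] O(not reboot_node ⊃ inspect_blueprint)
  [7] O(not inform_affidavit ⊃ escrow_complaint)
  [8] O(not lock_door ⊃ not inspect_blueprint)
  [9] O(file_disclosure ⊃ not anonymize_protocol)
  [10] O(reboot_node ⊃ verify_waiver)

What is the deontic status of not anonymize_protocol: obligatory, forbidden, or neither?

Obligatory

Premises 5 and 7 are O(inform_affidavit ⊃ escrow_complaint) and O(not inform_affidavit ⊃ escrow_complaint); every ideal world satisfies inform_affidavit or not inform_affidavit, so in either case escrow_complaint holds — hence O(escrow_complaint).
With premise 3, O(escrow_complaint ⊃ not lock_door), the K-axiom yields O(not lock_door).
Applying K to premise 8 (O(not lock_door ⊃ not inspect_blueprint)) and O(not lock_door) yields O(not inspect_blueprint).
Premise 6 is O(not reboot_node ⊃ inspect_blueprint); contrapositively O(not inspect_blueprint ⊃ reboot_node). Since O(not inspect_blueprint) holds, K gives O(reboot_node).
Premise 10 is O(reboot_node ⊃ verify_waiver); since O(reboot_node), deontic closure gives O(verify_waiver).
Premise 1 is O(not file_disclosure ⊃ not verify_waiver); contrapositively O(verify_waiver ⊃ file_disclosure). Since O(verify_waiver) holds, K gives O(file_disclosure).
Applying K to premise 9 (O(file_disclosure ⊃ not anonymize_protocol)) and O(file_disclosure) yields O(not anonymize_protocol).
Premises 2, 4 do not contribute to this derivation.
Hence not anonymize_protocol is obligatory.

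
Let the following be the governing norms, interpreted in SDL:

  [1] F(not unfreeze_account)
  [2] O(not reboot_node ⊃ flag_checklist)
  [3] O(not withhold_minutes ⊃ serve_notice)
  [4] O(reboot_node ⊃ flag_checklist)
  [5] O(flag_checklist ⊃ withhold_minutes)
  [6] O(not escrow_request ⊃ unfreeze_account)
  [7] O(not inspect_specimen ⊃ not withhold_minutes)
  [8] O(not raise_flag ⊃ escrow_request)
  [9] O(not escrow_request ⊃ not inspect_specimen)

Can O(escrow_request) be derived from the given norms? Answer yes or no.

Yes

Premises 4 and 2 are O(reboot_node ⊃ flag_checklist) and O(not reboot_node ⊃ flag_checklist); every ideal world satisfies reboot_node or not reboot_node, so in either case flag_checklist holds — hence O(flag_checklist).
With premise 5, O(flag_checklist ⊃ withhold_minutes), the K-axiom yields O(withhold_minutes).
The contrapositive of premise 7 (O(not inspect_specimen ⊃ not withhold_minutes)) is O(withhold_minutes ⊃ inspect_specimen), and O(withhold_minutes) is already established, so O(inspect_specimen).
Premise 9, O(not escrow_request ⊃ not inspect_specimen), contraposes to O(inspect_specimen ⊃ escrow_request); with O(inspect_specimen) we get O(escrow_request).
Premises 1, 3, 6, 8 do not contribute to this derivation.
So O(escrow_request) follows.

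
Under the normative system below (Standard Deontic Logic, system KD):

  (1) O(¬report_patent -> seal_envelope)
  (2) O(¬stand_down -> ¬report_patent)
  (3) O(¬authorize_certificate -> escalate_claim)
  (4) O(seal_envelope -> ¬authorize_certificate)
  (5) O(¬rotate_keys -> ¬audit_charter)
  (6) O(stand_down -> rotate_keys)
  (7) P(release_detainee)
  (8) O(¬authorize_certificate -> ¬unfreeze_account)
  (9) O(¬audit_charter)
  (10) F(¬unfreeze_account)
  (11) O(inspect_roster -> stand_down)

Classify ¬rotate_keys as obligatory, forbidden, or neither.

Forbidden

Premise 10, F(¬unfreeze_account), is equivalent to O(unfreeze_account).
The contrapositive of premise 8 (O(¬authorize_certificate -> ¬unfreeze_account)) is O(unfreeze_account -> authorize_certificate), and O(unfreeze_account) is already established, so O(authorize_certificate).
Premise 4 is O(seal_envelope -> ¬authorize_certificate); contrapositively O(authorize_certificate -> ¬seal_envelope). Since O(authorize_certificate) holds, K gives O(¬seal_envelope).
The contrapositive of premise 1 (O(¬report_patent -> seal_envelope)) is O(¬seal_envelope -> report_patent), and O(¬seal_envelope) is already established, so O(report_patent).
Premise 2 is O(¬stand_down -> ¬report_patent); contrapositively O(report_patent -> stand_down). Since O(report_patent) holds, K gives O(stand_down).
From O(stand_down) and premise 6, O(stand_down -> rotate_keys), we obtain O(rotate_keys).
Premises 3, 5, 7, 9, 11 do not contribute to this derivation.
Thus O(rotate_keys), which is F(¬rotate_keys): ¬rotate_keys is forbidden.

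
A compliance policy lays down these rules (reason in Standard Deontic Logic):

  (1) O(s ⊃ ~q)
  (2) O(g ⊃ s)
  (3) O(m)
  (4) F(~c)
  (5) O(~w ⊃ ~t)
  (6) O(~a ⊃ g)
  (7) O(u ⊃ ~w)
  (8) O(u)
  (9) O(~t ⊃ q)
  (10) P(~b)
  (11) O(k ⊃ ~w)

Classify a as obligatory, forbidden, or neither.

Obligatory

From premise 8 we have O(u).
Premise 7 is O(u ⊃ ~w); since O(u), deontic closure gives O(~w).
Premise 5 is O(~w ⊃ ~t); since O(~w), deontic closure gives O(~t).
With premise 9, O(~t ⊃ q), the K-axiom yields O(q).
The contrapositive of premise 1 (O(s ⊃ ~q)) is O(q ⊃ ~s), and O(q) is already established, so O(~s).
Premise 2, O(g ⊃ s), contraposes to O(~s ⊃ ~g); with O(~s) we get O(~g).
The contrapositive of premise 6 (O(~a ⊃ g)) is O(~g ⊃ a), and O(~g) is already established, so O(a).
Premises 3, 4, 10, 11 do not contribute to this derivation.
Hence a is obligatory.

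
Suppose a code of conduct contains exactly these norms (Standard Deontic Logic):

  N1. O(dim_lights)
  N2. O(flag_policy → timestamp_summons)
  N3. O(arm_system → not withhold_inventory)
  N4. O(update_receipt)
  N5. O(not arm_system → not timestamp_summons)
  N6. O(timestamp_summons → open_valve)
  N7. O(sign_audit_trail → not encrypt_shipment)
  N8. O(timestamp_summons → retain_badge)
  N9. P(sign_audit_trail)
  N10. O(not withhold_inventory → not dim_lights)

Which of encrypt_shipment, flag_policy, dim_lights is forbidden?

flag_policy

Premise 1 gives O(dim_lights).
Premise 10 is O(not withhold_inventory → not dim_lights); contrapositively O(dim_lights → withhold_inventory). Since O(dim_lights) holds, K gives O(withhold_inventory).
Premise 3, O(arm_system → not withhold_inventory), contraposes to O(withhold_inventory → not arm_system); with O(withhold_inventory) we get O(not arm_system).
With premise 5, O(not arm_system → not timestamp_summons), the K-axiom yields O(not timestamp_summons).
Premise 2 is O(flag_policy → timestamp_summons); contrapositively O(not timestamp_summons → not flag_policy). Since O(not timestamp_summons) holds, K gives O(not flag_policy).
So O(not flag_policy) holds, i.e. flag_policy is forbidden. None of the other listed options is forbidden under the premises.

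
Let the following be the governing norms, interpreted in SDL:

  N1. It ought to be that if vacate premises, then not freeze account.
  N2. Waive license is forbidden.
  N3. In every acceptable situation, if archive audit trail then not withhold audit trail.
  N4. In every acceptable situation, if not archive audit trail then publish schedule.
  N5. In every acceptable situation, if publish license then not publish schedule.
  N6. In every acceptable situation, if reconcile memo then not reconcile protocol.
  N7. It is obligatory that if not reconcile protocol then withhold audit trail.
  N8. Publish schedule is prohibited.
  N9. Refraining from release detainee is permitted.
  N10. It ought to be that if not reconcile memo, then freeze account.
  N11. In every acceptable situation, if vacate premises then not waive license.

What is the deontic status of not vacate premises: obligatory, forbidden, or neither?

Obligatory

Premise 8, F(publish_schedule), is equivalent to O(¬publish_schedule).
The contrapositive of premise 4 (O(¬archive_audit_trail → publish_schedule)) is O(¬publish_schedule → archive_audit_trail), and O(¬publish_schedule) is already established, so O(archive_audit_trail).
Applying K to premise 3 (O(archive_audit_trail → ¬withhold_audit_trail)) and O(archive_audit_trail) yields O(¬withhold_audit_trail).
The contrapositive of premise 7 (O(¬reconcile_protocol → withhold_audit_trail)) is O(¬withhold_audit_trail → reconcile_protocol), and O(¬withhold_audit_trail) is already established, so O(reconcile_protocol).
Premise 6 is O(reconcile_memo → ¬reconcile_protocol); contrapositively O(reconcile_protocol → ¬reconcile_memo). Since O(reconcile_protocol) holds, K gives O(¬reconcile_memo).
From O(¬reconcile_memo) and premise 10, O(¬reconcile_memo → freeze_account), we obtain O(freeze_account).
The contrapositive of premise 1 (O(vacate_premises → ¬freeze_account)) is O(freeze_account → ¬vacate_premises), and O(freeze_account) is already established, so O(¬vacate_premises).
Premises 2, 5, 9, 11 do not contribute to this derivation.
Hence ¬vacate_premises is obligatory.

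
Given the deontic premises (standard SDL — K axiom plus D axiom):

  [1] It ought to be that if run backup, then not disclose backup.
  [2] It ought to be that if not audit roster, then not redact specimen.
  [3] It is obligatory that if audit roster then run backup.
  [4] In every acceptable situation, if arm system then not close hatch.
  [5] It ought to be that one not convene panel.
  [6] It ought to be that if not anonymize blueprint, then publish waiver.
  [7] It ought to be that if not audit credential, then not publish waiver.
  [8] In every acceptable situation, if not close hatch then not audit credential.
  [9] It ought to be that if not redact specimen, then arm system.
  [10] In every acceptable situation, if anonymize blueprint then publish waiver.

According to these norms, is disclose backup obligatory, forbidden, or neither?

Premises 10 and 6 are O(anonymize_blueprint → publish_waiver) and O(¬anonymize_blueprint → publish_waiver); every ideal world satisfies anonymize_blueprint or ¬anonymize_blueprint, so in either case publish_waiver holds — hence O(publish_waiver).
Premise 7, O(¬audit_credential → ¬publish_waiver), contraposes to O(publish_waiver → audit_credential); with O(publish_waiver) we get O(audit_credential).
Premise 8, O(¬close_hatch → ¬audit_credential), contraposes to O(audit_credential → close_hatch); with O(audit_credential) we get O(close_hatch).
Premise 4 is O(arm_system → ¬close_hatch); contrapositively O(close_hatch → ¬arm_system). Since O(close_hatch) holds, K gives O(¬arm_system).
Premise 9, O(¬redact_specimen → arm_system), contraposes to O(¬arm_system → redact_specimen); with O(¬arm_system) we get O(redact_specimen).
Premise 2 is O(¬audit_roster → ¬redact_specimen); contrapositively O(redact_specimen → audit_roster). Since O(redact_specimen) holds, K gives O(audit_roster).
Premise 3 is O(audit_roster → run_backup); since O(audit_roster), deontic closure gives O(run_backup).
With premise 1, O(run_backup → ¬disclose_backup), the K-axiom yields O(¬disclose_backup).
Premise 5 does not contribute to this derivation.
Thus O(¬disclose_backup), which is F(disclose_backup): disclose_backup is forbidden.

Forbidden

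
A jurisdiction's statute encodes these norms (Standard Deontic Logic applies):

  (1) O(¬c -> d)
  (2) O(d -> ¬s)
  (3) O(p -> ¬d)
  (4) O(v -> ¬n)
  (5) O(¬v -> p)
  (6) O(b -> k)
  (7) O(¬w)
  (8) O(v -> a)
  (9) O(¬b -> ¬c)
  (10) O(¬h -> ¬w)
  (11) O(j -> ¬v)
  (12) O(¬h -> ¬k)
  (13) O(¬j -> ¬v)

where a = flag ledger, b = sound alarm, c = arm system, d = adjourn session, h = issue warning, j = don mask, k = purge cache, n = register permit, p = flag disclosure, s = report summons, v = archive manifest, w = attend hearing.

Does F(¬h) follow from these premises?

Premises 13 and 11 cover both cases: O(¬j -> ¬v) and O(j -> ¬v). Since ¬j ∨ j is a tautology, O(¬v) follows.
Applying K to premise 5 (O(¬v -> p)) and O(¬v) yields O(p).
Premise 3 is O(p -> ¬d); since O(p), deontic closure gives O(¬d).
Premise 1, O(¬c -> d), contraposes to O(¬d -> c); with O(¬d) we get O(c).
The contrapositive of premise 9 (O(¬b -> ¬c)) is O(c -> b), and O(c) is already established, so O(b).
From O(b) and premise 6, O(b -> k), we obtain O(k).
Premise 12 is O(¬h -> ¬k); contrapositively O(k -> h). Since O(k) holds, K gives O(h).
Premises 2, 4, 7, 8, 10 do not contribute to this derivation.
So O(h) holds, i.e. F(¬h). The claim follows.

Yes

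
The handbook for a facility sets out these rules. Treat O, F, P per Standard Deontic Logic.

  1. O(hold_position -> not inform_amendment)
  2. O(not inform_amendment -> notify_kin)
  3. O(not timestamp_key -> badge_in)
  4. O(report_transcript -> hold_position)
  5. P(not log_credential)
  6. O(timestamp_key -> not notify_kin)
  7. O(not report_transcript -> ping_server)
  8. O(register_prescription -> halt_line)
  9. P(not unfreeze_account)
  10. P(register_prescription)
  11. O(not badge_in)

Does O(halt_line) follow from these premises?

No

Premise 8 is O(register_prescription -> halt_line), but O(register_prescription) is not derivable from the premises (the permission P(register_prescription) asserts only not O(not register_prescription), not O(register_prescription)), so it does not yield O(halt_line).
No other premise forces O(halt_line). An ideal world satisfying every premise can still have halt_line false, so O(halt_line) is not derivable.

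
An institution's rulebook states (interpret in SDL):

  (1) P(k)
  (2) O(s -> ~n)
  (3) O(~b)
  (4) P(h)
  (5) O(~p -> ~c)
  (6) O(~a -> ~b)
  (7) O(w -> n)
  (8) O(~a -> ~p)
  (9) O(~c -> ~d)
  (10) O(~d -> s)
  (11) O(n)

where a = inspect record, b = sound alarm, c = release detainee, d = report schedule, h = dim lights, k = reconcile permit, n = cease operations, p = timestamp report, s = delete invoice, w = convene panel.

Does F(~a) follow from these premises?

Yes

Premise 11 states O(n) outright.
Premise 2, O(s -> ~n), contraposes to O(n -> ~s); with O(n) we get O(~s).
The contrapositive of premise 10 (O(~d -> s)) is O(~s -> d), and O(~s) is already established, so O(d).
Premise 9, O(~c -> ~d), contraposes to O(d -> c); with O(d) we get O(c).
Premise 5, O(~p -> ~c), contraposes to O(c -> p); with O(c) we get O(p).
Premise 8 is O(~a -> ~p); contrapositively O(p -> a). Since O(p) holds, K gives O(a).
Premises 1, 3, 4, 6, 7 do not contribute to this derivation.
So O(a) holds, i.e. F(~a). The claim follows.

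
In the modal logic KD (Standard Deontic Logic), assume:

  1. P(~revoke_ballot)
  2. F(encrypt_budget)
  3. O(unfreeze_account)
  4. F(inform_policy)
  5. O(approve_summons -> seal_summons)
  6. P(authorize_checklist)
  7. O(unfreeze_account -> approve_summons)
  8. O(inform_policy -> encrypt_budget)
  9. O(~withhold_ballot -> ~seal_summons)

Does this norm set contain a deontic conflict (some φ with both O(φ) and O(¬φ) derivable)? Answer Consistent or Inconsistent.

Consistent

Premise 8 is O(inform_policy -> encrypt_budget), but O(inform_policy) is not derivable from the premises, so it does not yield O(encrypt_budget).
So O(encrypt_budget) is not derivable, and the apparent clash with O(~encrypt_budget) does not arise.
A world satisfying every obligation exists (e.g. approve_summons=true, authorize_checklist=false, encrypt_budget=false, inform_policy=false, revoke_ballot=false, seal_summons=true, unfreeze_account=true, withhold_ballot=true); no atom is both obligatory and forbidden, so the set is consistent.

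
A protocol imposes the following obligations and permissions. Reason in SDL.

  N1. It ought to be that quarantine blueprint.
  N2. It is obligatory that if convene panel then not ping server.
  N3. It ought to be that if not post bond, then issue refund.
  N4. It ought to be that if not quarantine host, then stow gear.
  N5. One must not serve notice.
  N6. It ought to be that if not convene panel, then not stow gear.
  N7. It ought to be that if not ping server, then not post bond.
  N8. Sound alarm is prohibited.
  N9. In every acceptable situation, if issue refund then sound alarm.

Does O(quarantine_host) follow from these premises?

Yes

Premise 8, F(sound_alarm), is equivalent to O(¬sound_alarm).
The contrapositive of premise 9 (O(issue_refund → sound_alarm)) is O(¬sound_alarm → ¬issue_refund), and O(¬sound_alarm) is already established, so O(¬issue_refund).
Premise 3, O(¬post_bond → issue_refund), contraposes to O(¬issue_refund → post_bond); with O(¬issue_refund) we get O(post_bond).
The contrapositive of premise 7 (O(¬ping_server → ¬post_bond)) is O(post_bond → ping_server), and O(post_bond) is already established, so O(ping_server).
Premise 2 is O(convene_panel → ¬ping_server); contrapositively O(ping_server → ¬convene_panel). Since O(ping_server) holds, K gives O(¬convene_panel).
Premise 6 is O(¬convene_panel → ¬stow_gear); since O(¬convene_panel), deontic closure gives O(¬stow_gear).
Premise 4 is O(¬quarantine_host → stow_gear); contrapositively O(¬stow_gear → quarantine_host). Since O(¬stow_gear) holds, K gives O(quarantine_host).
Premises 1, 5 do not contribute to this derivation.
So O(quarantine_host) follows.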